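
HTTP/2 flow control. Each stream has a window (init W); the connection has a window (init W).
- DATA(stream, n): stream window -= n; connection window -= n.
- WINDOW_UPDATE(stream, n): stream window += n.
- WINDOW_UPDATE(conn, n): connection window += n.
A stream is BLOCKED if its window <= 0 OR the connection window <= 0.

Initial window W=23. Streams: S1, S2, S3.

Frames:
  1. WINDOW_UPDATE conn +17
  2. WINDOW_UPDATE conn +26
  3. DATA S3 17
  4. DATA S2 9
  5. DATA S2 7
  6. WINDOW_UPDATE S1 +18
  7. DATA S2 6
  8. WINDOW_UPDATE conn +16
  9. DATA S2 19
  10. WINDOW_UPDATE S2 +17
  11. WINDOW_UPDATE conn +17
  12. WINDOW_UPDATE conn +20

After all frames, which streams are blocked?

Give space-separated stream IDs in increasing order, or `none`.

Op 1: conn=40 S1=23 S2=23 S3=23 blocked=[]
Op 2: conn=66 S1=23 S2=23 S3=23 blocked=[]
Op 3: conn=49 S1=23 S2=23 S3=6 blocked=[]
Op 4: conn=40 S1=23 S2=14 S3=6 blocked=[]
Op 5: conn=33 S1=23 S2=7 S3=6 blocked=[]
Op 6: conn=33 S1=41 S2=7 S3=6 blocked=[]
Op 7: conn=27 S1=41 S2=1 S3=6 blocked=[]
Op 8: conn=43 S1=41 S2=1 S3=6 blocked=[]
Op 9: conn=24 S1=41 S2=-18 S3=6 blocked=[2]
Op 10: conn=24 S1=41 S2=-1 S3=6 blocked=[2]
Op 11: conn=41 S1=41 S2=-1 S3=6 blocked=[2]
Op 12: conn=61 S1=41 S2=-1 S3=6 blocked=[2]

Answer: S2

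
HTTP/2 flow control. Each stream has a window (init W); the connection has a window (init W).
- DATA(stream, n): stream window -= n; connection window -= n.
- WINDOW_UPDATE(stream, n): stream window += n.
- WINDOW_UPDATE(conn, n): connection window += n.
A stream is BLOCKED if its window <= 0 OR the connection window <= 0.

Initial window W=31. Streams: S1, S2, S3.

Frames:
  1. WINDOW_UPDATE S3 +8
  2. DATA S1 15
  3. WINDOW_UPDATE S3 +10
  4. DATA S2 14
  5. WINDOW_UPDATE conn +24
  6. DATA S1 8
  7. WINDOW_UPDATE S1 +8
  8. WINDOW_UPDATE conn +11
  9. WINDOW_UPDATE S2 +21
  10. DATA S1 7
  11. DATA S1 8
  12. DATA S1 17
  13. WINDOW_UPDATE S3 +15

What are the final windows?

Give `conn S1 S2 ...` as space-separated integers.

Op 1: conn=31 S1=31 S2=31 S3=39 blocked=[]
Op 2: conn=16 S1=16 S2=31 S3=39 blocked=[]
Op 3: conn=16 S1=16 S2=31 S3=49 blocked=[]
Op 4: conn=2 S1=16 S2=17 S3=49 blocked=[]
Op 5: conn=26 S1=16 S2=17 S3=49 blocked=[]
Op 6: conn=18 S1=8 S2=17 S3=49 blocked=[]
Op 7: conn=18 S1=16 S2=17 S3=49 blocked=[]
Op 8: conn=29 S1=16 S2=17 S3=49 blocked=[]
Op 9: conn=29 S1=16 S2=38 S3=49 blocked=[]
Op 10: conn=22 S1=9 S2=38 S3=49 blocked=[]
Op 11: conn=14 S1=1 S2=38 S3=49 blocked=[]
Op 12: conn=-3 S1=-16 S2=38 S3=49 blocked=[1, 2, 3]
Op 13: conn=-3 S1=-16 S2=38 S3=64 blocked=[1, 2, 3]

Answer: -3 -16 38 64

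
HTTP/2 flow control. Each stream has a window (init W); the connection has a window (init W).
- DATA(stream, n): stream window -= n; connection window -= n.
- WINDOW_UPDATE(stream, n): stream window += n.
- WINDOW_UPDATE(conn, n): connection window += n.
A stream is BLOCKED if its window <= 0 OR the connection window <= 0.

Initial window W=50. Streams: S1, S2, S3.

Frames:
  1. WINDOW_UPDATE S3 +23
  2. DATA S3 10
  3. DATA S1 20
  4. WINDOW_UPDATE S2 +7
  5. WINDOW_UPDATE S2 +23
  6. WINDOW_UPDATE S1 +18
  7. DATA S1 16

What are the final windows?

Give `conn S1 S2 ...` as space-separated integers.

Op 1: conn=50 S1=50 S2=50 S3=73 blocked=[]
Op 2: conn=40 S1=50 S2=50 S3=63 blocked=[]
Op 3: conn=20 S1=30 S2=50 S3=63 blocked=[]
Op 4: conn=20 S1=30 S2=57 S3=63 blocked=[]
Op 5: conn=20 S1=30 S2=80 S3=63 blocked=[]
Op 6: conn=20 S1=48 S2=80 S3=63 blocked=[]
Op 7: conn=4 S1=32 S2=80 S3=63 blocked=[]

Answer: 4 32 80 63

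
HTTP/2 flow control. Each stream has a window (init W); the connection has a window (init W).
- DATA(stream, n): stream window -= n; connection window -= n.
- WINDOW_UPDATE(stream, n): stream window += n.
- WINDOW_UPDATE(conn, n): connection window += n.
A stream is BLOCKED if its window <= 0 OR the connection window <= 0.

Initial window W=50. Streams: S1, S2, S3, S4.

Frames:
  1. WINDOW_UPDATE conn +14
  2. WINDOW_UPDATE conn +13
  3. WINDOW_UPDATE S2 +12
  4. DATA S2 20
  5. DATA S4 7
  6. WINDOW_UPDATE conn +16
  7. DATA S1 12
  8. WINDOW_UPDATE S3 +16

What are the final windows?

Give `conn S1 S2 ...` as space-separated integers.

Answer: 54 38 42 66 43

Derivation:
Op 1: conn=64 S1=50 S2=50 S3=50 S4=50 blocked=[]
Op 2: conn=77 S1=50 S2=50 S3=50 S4=50 blocked=[]
Op 3: conn=77 S1=50 S2=62 S3=50 S4=50 blocked=[]
Op 4: conn=57 S1=50 S2=42 S3=50 S4=50 blocked=[]
Op 5: conn=50 S1=50 S2=42 S3=50 S4=43 blocked=[]
Op 6: conn=66 S1=50 S2=42 S3=50 S4=43 blocked=[]
Op 7: conn=54 S1=38 S2=42 S3=50 S4=43 blocked=[]
Op 8: conn=54 S1=38 S2=42 S3=66 S4=43 blocked=[]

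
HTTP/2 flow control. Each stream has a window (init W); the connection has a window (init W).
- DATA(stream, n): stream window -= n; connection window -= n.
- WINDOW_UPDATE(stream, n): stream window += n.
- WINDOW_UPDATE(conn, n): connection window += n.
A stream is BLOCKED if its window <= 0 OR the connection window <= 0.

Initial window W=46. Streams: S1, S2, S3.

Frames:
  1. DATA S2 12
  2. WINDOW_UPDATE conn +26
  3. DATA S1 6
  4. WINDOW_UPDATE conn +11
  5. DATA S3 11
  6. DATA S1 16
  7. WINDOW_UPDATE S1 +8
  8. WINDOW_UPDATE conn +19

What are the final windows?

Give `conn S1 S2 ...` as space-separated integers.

Op 1: conn=34 S1=46 S2=34 S3=46 blocked=[]
Op 2: conn=60 S1=46 S2=34 S3=46 blocked=[]
Op 3: conn=54 S1=40 S2=34 S3=46 blocked=[]
Op 4: conn=65 S1=40 S2=34 S3=46 blocked=[]
Op 5: conn=54 S1=40 S2=34 S3=35 blocked=[]
Op 6: conn=38 S1=24 S2=34 S3=35 blocked=[]
Op 7: conn=38 S1=32 S2=34 S3=35 blocked=[]
Op 8: conn=57 S1=32 S2=34 S3=35 blocked=[]

Answer: 57 32 34 35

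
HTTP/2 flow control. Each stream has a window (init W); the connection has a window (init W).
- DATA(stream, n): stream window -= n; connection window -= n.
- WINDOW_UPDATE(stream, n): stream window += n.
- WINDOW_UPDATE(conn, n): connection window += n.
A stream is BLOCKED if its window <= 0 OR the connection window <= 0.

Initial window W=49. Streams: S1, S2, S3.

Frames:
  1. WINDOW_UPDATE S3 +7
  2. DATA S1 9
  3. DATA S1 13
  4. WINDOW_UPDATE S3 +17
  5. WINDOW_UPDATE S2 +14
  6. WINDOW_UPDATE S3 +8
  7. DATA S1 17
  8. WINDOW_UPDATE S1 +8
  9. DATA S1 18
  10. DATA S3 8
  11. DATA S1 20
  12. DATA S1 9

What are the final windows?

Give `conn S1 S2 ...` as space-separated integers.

Answer: -45 -29 63 73

Derivation:
Op 1: conn=49 S1=49 S2=49 S3=56 blocked=[]
Op 2: conn=40 S1=40 S2=49 S3=56 blocked=[]
Op 3: conn=27 S1=27 S2=49 S3=56 blocked=[]
Op 4: conn=27 S1=27 S2=49 S3=73 blocked=[]
Op 5: conn=27 S1=27 S2=63 S3=73 blocked=[]
Op 6: conn=27 S1=27 S2=63 S3=81 blocked=[]
Op 7: conn=10 S1=10 S2=63 S3=81 blocked=[]
Op 8: conn=10 S1=18 S2=63 S3=81 blocked=[]
Op 9: conn=-8 S1=0 S2=63 S3=81 blocked=[1, 2, 3]
Op 10: conn=-16 S1=0 S2=63 S3=73 blocked=[1, 2, 3]
Op 11: conn=-36 S1=-20 S2=63 S3=73 blocked=[1, 2, 3]
Op 12: conn=-45 S1=-29 S2=63 S3=73 blocked=[1, 2, 3]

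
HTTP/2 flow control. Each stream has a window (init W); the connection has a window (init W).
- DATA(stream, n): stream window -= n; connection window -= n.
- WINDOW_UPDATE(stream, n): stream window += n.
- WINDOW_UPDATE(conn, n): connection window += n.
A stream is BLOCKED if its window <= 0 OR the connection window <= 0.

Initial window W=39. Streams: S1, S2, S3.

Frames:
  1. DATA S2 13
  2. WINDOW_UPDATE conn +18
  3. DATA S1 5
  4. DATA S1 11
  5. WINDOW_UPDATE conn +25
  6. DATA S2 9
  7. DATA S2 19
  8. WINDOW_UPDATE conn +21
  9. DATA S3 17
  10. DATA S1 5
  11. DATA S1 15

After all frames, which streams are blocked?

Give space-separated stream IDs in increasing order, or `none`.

Answer: S2

Derivation:
Op 1: conn=26 S1=39 S2=26 S3=39 blocked=[]
Op 2: conn=44 S1=39 S2=26 S3=39 blocked=[]
Op 3: conn=39 S1=34 S2=26 S3=39 blocked=[]
Op 4: conn=28 S1=23 S2=26 S3=39 blocked=[]
Op 5: conn=53 S1=23 S2=26 S3=39 blocked=[]
Op 6: conn=44 S1=23 S2=17 S3=39 blocked=[]
Op 7: conn=25 S1=23 S2=-2 S3=39 blocked=[2]
Op 8: conn=46 S1=23 S2=-2 S3=39 blocked=[2]
Op 9: conn=29 S1=23 S2=-2 S3=22 blocked=[2]
Op 10: conn=24 S1=18 S2=-2 S3=22 blocked=[2]
Op 11: conn=9 S1=3 S2=-2 S3=22 blocked=[2]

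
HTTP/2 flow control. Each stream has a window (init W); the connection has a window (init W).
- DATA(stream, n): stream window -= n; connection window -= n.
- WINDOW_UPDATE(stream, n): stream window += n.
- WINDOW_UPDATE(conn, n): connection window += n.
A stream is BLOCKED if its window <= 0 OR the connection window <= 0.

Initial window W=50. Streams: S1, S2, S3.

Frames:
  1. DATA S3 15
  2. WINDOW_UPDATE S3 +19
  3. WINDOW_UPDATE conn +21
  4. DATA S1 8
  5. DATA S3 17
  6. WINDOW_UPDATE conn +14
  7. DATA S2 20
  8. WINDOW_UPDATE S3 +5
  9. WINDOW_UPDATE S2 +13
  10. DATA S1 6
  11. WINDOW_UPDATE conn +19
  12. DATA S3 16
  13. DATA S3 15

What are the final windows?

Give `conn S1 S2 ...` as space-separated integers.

Op 1: conn=35 S1=50 S2=50 S3=35 blocked=[]
Op 2: conn=35 S1=50 S2=50 S3=54 blocked=[]
Op 3: conn=56 S1=50 S2=50 S3=54 blocked=[]
Op 4: conn=48 S1=42 S2=50 S3=54 blocked=[]
Op 5: conn=31 S1=42 S2=50 S3=37 blocked=[]
Op 6: conn=45 S1=42 S2=50 S3=37 blocked=[]
Op 7: conn=25 S1=42 S2=30 S3=37 blocked=[]
Op 8: conn=25 S1=42 S2=30 S3=42 blocked=[]
Op 9: conn=25 S1=42 S2=43 S3=42 blocked=[]
Op 10: conn=19 S1=36 S2=43 S3=42 blocked=[]
Op 11: conn=38 S1=36 S2=43 S3=42 blocked=[]
Op 12: conn=22 S1=36 S2=43 S3=26 blocked=[]
Op 13: conn=7 S1=36 S2=43 S3=11 blocked=[]

Answer: 7 36 43 11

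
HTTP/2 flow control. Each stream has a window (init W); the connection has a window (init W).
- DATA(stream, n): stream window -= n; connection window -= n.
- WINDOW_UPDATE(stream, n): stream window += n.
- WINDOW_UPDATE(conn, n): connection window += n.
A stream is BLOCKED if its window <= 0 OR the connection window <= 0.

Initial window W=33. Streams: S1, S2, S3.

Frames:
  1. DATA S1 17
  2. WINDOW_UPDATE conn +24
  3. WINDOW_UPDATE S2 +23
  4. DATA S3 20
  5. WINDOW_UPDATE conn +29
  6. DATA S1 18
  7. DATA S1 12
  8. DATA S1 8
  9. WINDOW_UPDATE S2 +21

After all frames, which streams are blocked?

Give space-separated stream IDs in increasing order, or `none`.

Answer: S1

Derivation:
Op 1: conn=16 S1=16 S2=33 S3=33 blocked=[]
Op 2: conn=40 S1=16 S2=33 S3=33 blocked=[]
Op 3: conn=40 S1=16 S2=56 S3=33 blocked=[]
Op 4: conn=20 S1=16 S2=56 S3=13 blocked=[]
Op 5: conn=49 S1=16 S2=56 S3=13 blocked=[]
Op 6: conn=31 S1=-2 S2=56 S3=13 blocked=[1]
Op 7: conn=19 S1=-14 S2=56 S3=13 blocked=[1]
Op 8: conn=11 S1=-22 S2=56 S3=13 blocked=[1]
Op 9: conn=11 S1=-22 S2=77 S3=13 blocked=[1]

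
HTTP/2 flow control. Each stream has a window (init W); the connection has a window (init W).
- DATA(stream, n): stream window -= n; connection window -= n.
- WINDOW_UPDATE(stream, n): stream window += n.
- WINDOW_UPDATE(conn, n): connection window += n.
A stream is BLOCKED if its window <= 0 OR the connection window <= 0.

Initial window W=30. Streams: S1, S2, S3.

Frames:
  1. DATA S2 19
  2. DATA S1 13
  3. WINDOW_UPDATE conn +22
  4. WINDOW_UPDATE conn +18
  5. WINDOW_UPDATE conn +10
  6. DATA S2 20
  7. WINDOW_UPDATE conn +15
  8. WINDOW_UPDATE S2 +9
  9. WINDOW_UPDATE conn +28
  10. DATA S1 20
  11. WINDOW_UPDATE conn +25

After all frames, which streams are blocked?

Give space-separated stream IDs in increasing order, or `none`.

Op 1: conn=11 S1=30 S2=11 S3=30 blocked=[]
Op 2: conn=-2 S1=17 S2=11 S3=30 blocked=[1, 2, 3]
Op 3: conn=20 S1=17 S2=11 S3=30 blocked=[]
Op 4: conn=38 S1=17 S2=11 S3=30 blocked=[]
Op 5: conn=48 S1=17 S2=11 S3=30 blocked=[]
Op 6: conn=28 S1=17 S2=-9 S3=30 blocked=[2]
Op 7: conn=43 S1=17 S2=-9 S3=30 blocked=[2]
Op 8: conn=43 S1=17 S2=0 S3=30 blocked=[2]
Op 9: conn=71 S1=17 S2=0 S3=30 blocked=[2]
Op 10: conn=51 S1=-3 S2=0 S3=30 blocked=[1, 2]
Op 11: conn=76 S1=-3 S2=0 S3=30 blocked=[1, 2]

Answer: S1 S2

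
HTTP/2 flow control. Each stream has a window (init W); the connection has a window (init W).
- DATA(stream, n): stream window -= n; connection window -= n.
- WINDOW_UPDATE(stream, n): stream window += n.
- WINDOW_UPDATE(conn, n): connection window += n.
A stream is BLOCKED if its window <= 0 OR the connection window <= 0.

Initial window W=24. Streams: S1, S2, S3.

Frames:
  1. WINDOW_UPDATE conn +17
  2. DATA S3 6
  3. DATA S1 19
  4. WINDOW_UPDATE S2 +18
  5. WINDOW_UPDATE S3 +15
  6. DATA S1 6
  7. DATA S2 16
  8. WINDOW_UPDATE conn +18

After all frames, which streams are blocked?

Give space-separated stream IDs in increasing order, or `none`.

Answer: S1

Derivation:
Op 1: conn=41 S1=24 S2=24 S3=24 blocked=[]
Op 2: conn=35 S1=24 S2=24 S3=18 blocked=[]
Op 3: conn=16 S1=5 S2=24 S3=18 blocked=[]
Op 4: conn=16 S1=5 S2=42 S3=18 blocked=[]
Op 5: conn=16 S1=5 S2=42 S3=33 blocked=[]
Op 6: conn=10 S1=-1 S2=42 S3=33 blocked=[1]
Op 7: conn=-6 S1=-1 S2=26 S3=33 blocked=[1, 2, 3]
Op 8: conn=12 S1=-1 S2=26 S3=33 blocked=[1]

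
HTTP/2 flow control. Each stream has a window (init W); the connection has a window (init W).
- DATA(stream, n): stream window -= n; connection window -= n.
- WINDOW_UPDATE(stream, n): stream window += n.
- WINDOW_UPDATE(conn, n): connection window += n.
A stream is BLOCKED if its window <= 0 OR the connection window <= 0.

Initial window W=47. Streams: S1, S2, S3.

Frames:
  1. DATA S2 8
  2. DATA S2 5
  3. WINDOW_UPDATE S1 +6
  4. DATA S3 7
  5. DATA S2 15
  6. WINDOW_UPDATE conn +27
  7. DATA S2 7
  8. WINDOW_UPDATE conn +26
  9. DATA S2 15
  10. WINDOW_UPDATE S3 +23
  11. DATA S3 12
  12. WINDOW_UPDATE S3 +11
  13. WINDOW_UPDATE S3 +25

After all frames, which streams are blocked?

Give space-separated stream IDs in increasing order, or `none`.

Answer: S2

Derivation:
Op 1: conn=39 S1=47 S2=39 S3=47 blocked=[]
Op 2: conn=34 S1=47 S2=34 S3=47 blocked=[]
Op 3: conn=34 S1=53 S2=34 S3=47 blocked=[]
Op 4: conn=27 S1=53 S2=34 S3=40 blocked=[]
Op 5: conn=12 S1=53 S2=19 S3=40 blocked=[]
Op 6: conn=39 S1=53 S2=19 S3=40 blocked=[]
Op 7: conn=32 S1=53 S2=12 S3=40 blocked=[]
Op 8: conn=58 S1=53 S2=12 S3=40 blocked=[]
Op 9: conn=43 S1=53 S2=-3 S3=40 blocked=[2]
Op 10: conn=43 S1=53 S2=-3 S3=63 blocked=[2]
Op 11: conn=31 S1=53 S2=-3 S3=51 blocked=[2]
Op 12: conn=31 S1=53 S2=-3 S3=62 blocked=[2]
Op 13: conn=31 S1=53 S2=-3 S3=87 blocked=[2]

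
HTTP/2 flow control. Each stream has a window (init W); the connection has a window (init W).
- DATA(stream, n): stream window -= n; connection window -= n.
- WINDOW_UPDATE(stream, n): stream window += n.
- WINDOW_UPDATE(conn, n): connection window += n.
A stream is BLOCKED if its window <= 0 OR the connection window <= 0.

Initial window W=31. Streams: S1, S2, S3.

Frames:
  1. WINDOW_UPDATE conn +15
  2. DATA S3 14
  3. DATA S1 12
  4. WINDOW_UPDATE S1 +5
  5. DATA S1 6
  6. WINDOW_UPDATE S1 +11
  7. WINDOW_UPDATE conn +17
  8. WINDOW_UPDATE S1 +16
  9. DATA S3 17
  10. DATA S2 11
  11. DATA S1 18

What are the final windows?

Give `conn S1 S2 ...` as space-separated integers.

Answer: -15 27 20 0

Derivation:
Op 1: conn=46 S1=31 S2=31 S3=31 blocked=[]
Op 2: conn=32 S1=31 S2=31 S3=17 blocked=[]
Op 3: conn=20 S1=19 S2=31 S3=17 blocked=[]
Op 4: conn=20 S1=24 S2=31 S3=17 blocked=[]
Op 5: conn=14 S1=18 S2=31 S3=17 blocked=[]
Op 6: conn=14 S1=29 S2=31 S3=17 blocked=[]
Op 7: conn=31 S1=29 S2=31 S3=17 blocked=[]
Op 8: conn=31 S1=45 S2=31 S3=17 blocked=[]
Op 9: conn=14 S1=45 S2=31 S3=0 blocked=[3]
Op 10: conn=3 S1=45 S2=20 S3=0 blocked=[3]
Op 11: conn=-15 S1=27 S2=20 S3=0 blocked=[1, 2, 3]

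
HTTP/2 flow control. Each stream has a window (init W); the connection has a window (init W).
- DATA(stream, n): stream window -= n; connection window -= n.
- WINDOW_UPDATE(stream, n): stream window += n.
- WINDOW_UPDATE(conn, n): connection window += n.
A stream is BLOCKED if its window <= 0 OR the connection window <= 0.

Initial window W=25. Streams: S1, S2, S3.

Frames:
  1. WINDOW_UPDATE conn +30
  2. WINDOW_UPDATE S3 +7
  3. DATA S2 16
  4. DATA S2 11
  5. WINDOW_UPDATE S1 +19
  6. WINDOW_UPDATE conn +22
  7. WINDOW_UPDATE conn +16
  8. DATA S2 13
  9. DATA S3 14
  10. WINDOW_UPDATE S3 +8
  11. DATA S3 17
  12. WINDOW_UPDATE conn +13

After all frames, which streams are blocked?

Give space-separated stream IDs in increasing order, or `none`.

Op 1: conn=55 S1=25 S2=25 S3=25 blocked=[]
Op 2: conn=55 S1=25 S2=25 S3=32 blocked=[]
Op 3: conn=39 S1=25 S2=9 S3=32 blocked=[]
Op 4: conn=28 S1=25 S2=-2 S3=32 blocked=[2]
Op 5: conn=28 S1=44 S2=-2 S3=32 blocked=[2]
Op 6: conn=50 S1=44 S2=-2 S3=32 blocked=[2]
Op 7: conn=66 S1=44 S2=-2 S3=32 blocked=[2]
Op 8: conn=53 S1=44 S2=-15 S3=32 blocked=[2]
Op 9: conn=39 S1=44 S2=-15 S3=18 blocked=[2]
Op 10: conn=39 S1=44 S2=-15 S3=26 blocked=[2]
Op 11: conn=22 S1=44 S2=-15 S3=9 blocked=[2]
Op 12: conn=35 S1=44 S2=-15 S3=9 blocked=[2]

Answer: S2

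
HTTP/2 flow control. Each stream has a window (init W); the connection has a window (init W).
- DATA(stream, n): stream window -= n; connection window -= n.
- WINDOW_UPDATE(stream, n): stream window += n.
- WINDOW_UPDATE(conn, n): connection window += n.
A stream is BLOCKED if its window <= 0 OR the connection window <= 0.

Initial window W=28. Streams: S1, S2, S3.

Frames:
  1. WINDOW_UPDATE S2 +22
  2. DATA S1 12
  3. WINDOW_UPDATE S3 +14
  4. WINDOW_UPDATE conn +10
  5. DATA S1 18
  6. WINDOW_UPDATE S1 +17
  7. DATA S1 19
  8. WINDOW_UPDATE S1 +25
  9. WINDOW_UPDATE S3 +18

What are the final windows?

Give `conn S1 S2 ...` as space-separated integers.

Answer: -11 21 50 60

Derivation:
Op 1: conn=28 S1=28 S2=50 S3=28 blocked=[]
Op 2: conn=16 S1=16 S2=50 S3=28 blocked=[]
Op 3: conn=16 S1=16 S2=50 S3=42 blocked=[]
Op 4: conn=26 S1=16 S2=50 S3=42 blocked=[]
Op 5: conn=8 S1=-2 S2=50 S3=42 blocked=[1]
Op 6: conn=8 S1=15 S2=50 S3=42 blocked=[]
Op 7: conn=-11 S1=-4 S2=50 S3=42 blocked=[1, 2, 3]
Op 8: conn=-11 S1=21 S2=50 S3=42 blocked=[1, 2, 3]
Op 9: conn=-11 S1=21 S2=50 S3=60 blocked=[1, 2, 3]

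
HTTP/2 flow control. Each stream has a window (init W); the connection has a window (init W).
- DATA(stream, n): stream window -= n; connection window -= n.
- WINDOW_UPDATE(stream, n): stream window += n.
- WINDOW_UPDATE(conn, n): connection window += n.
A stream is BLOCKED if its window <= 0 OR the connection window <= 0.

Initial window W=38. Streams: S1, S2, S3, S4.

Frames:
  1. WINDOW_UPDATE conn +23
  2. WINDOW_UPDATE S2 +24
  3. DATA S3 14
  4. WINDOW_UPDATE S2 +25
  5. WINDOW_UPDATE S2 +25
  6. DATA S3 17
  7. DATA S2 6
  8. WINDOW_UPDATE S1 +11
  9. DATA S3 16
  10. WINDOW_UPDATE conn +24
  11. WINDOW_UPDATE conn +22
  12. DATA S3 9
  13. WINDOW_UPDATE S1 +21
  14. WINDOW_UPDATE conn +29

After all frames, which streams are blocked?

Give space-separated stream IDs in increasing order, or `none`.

Answer: S3

Derivation:
Op 1: conn=61 S1=38 S2=38 S3=38 S4=38 blocked=[]
Op 2: conn=61 S1=38 S2=62 S3=38 S4=38 blocked=[]
Op 3: conn=47 S1=38 S2=62 S3=24 S4=38 blocked=[]
Op 4: conn=47 S1=38 S2=87 S3=24 S4=38 blocked=[]
Op 5: conn=47 S1=38 S2=112 S3=24 S4=38 blocked=[]
Op 6: conn=30 S1=38 S2=112 S3=7 S4=38 blocked=[]
Op 7: conn=24 S1=38 S2=106 S3=7 S4=38 blocked=[]
Op 8: conn=24 S1=49 S2=106 S3=7 S4=38 blocked=[]
Op 9: conn=8 S1=49 S2=106 S3=-9 S4=38 blocked=[3]
Op 10: conn=32 S1=49 S2=106 S3=-9 S4=38 blocked=[3]
Op 11: conn=54 S1=49 S2=106 S3=-9 S4=38 blocked=[3]
Op 12: conn=45 S1=49 S2=106 S3=-18 S4=38 blocked=[3]
Op 13: conn=45 S1=70 S2=106 S3=-18 S4=38 blocked=[3]
Op 14: conn=74 S1=70 S2=106 S3=-18 S4=38 blocked=[3]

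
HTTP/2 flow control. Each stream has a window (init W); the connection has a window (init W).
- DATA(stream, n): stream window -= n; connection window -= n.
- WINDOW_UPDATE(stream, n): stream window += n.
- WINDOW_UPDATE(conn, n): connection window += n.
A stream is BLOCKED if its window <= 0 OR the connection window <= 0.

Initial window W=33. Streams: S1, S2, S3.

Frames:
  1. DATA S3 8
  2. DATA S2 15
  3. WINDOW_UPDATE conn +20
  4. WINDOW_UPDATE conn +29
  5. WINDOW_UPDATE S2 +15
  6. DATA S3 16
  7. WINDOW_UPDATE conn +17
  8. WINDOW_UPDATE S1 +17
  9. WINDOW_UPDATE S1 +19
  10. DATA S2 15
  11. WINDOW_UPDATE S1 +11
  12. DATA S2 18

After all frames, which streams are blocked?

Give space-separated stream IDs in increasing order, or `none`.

Op 1: conn=25 S1=33 S2=33 S3=25 blocked=[]
Op 2: conn=10 S1=33 S2=18 S3=25 blocked=[]
Op 3: conn=30 S1=33 S2=18 S3=25 blocked=[]
Op 4: conn=59 S1=33 S2=18 S3=25 blocked=[]
Op 5: conn=59 S1=33 S2=33 S3=25 blocked=[]
Op 6: conn=43 S1=33 S2=33 S3=9 blocked=[]
Op 7: conn=60 S1=33 S2=33 S3=9 blocked=[]
Op 8: conn=60 S1=50 S2=33 S3=9 blocked=[]
Op 9: conn=60 S1=69 S2=33 S3=9 blocked=[]
Op 10: conn=45 S1=69 S2=18 S3=9 blocked=[]
Op 11: conn=45 S1=80 S2=18 S3=9 blocked=[]
Op 12: conn=27 S1=80 S2=0 S3=9 blocked=[2]

Answer: S2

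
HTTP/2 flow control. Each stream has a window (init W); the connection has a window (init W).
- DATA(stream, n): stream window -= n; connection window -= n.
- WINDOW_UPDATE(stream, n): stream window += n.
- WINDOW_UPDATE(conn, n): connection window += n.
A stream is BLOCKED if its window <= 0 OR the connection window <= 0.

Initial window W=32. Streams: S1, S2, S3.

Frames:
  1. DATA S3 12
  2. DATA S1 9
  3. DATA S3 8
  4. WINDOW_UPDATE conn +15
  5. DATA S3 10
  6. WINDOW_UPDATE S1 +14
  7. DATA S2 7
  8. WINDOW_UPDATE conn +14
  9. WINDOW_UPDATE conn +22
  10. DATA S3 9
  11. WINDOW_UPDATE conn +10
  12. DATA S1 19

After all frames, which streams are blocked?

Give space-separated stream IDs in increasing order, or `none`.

Answer: S3

Derivation:
Op 1: conn=20 S1=32 S2=32 S3=20 blocked=[]
Op 2: conn=11 S1=23 S2=32 S3=20 blocked=[]
Op 3: conn=3 S1=23 S2=32 S3=12 blocked=[]
Op 4: conn=18 S1=23 S2=32 S3=12 blocked=[]
Op 5: conn=8 S1=23 S2=32 S3=2 blocked=[]
Op 6: conn=8 S1=37 S2=32 S3=2 blocked=[]
Op 7: conn=1 S1=37 S2=25 S3=2 blocked=[]
Op 8: conn=15 S1=37 S2=25 S3=2 blocked=[]
Op 9: conn=37 S1=37 S2=25 S3=2 blocked=[]
Op 10: conn=28 S1=37 S2=25 S3=-7 blocked=[3]
Op 11: conn=38 S1=37 S2=25 S3=-7 blocked=[3]
Op 12: conn=19 S1=18 S2=25 S3=-7 blocked=[3]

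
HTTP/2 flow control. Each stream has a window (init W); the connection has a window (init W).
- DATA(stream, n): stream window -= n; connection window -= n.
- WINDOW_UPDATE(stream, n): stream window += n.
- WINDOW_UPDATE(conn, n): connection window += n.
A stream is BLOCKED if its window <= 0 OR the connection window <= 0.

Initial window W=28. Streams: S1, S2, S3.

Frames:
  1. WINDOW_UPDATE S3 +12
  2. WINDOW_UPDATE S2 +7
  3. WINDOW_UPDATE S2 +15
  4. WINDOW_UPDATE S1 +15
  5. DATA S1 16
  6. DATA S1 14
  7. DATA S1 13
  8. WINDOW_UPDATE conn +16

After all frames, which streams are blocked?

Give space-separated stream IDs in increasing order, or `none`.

Answer: S1

Derivation:
Op 1: conn=28 S1=28 S2=28 S3=40 blocked=[]
Op 2: conn=28 S1=28 S2=35 S3=40 blocked=[]
Op 3: conn=28 S1=28 S2=50 S3=40 blocked=[]
Op 4: conn=28 S1=43 S2=50 S3=40 blocked=[]
Op 5: conn=12 S1=27 S2=50 S3=40 blocked=[]
Op 6: conn=-2 S1=13 S2=50 S3=40 blocked=[1, 2, 3]
Op 7: conn=-15 S1=0 S2=50 S3=40 blocked=[1, 2, 3]
Op 8: conn=1 S1=0 S2=50 S3=40 blocked=[1]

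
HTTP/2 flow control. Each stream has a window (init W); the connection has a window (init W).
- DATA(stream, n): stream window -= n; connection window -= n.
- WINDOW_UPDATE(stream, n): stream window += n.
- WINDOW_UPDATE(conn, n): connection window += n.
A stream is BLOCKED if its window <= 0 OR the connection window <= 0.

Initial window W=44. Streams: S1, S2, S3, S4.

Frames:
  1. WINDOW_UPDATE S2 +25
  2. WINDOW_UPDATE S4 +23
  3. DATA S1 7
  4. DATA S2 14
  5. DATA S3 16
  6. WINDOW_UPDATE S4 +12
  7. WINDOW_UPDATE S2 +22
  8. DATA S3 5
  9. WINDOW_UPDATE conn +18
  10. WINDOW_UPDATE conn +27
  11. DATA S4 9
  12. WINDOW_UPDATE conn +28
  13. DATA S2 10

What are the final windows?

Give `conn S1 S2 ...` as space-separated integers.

Answer: 56 37 67 23 70

Derivation:
Op 1: conn=44 S1=44 S2=69 S3=44 S4=44 blocked=[]
Op 2: conn=44 S1=44 S2=69 S3=44 S4=67 blocked=[]
Op 3: conn=37 S1=37 S2=69 S3=44 S4=67 blocked=[]
Op 4: conn=23 S1=37 S2=55 S3=44 S4=67 blocked=[]
Op 5: conn=7 S1=37 S2=55 S3=28 S4=67 blocked=[]
Op 6: conn=7 S1=37 S2=55 S3=28 S4=79 blocked=[]
Op 7: conn=7 S1=37 S2=77 S3=28 S4=79 blocked=[]
Op 8: conn=2 S1=37 S2=77 S3=23 S4=79 blocked=[]
Op 9: conn=20 S1=37 S2=77 S3=23 S4=79 blocked=[]
Op 10: conn=47 S1=37 S2=77 S3=23 S4=79 blocked=[]
Op 11: conn=38 S1=37 S2=77 S3=23 S4=70 blocked=[]
Op 12: conn=66 S1=37 S2=77 S3=23 S4=70 blocked=[]
Op 13: conn=56 S1=37 S2=67 S3=23 S4=70 blocked=[]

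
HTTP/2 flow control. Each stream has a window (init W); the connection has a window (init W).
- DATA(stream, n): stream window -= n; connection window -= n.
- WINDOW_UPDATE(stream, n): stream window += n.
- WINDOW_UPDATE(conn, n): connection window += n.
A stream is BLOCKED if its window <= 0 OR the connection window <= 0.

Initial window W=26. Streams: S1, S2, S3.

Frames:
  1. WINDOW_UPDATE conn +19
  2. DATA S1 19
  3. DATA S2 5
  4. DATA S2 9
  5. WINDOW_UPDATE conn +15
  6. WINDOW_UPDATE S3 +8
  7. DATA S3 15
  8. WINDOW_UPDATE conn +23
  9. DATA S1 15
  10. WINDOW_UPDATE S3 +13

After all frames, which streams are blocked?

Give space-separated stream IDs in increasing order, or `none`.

Answer: S1

Derivation:
Op 1: conn=45 S1=26 S2=26 S3=26 blocked=[]
Op 2: conn=26 S1=7 S2=26 S3=26 blocked=[]
Op 3: conn=21 S1=7 S2=21 S3=26 blocked=[]
Op 4: conn=12 S1=7 S2=12 S3=26 blocked=[]
Op 5: conn=27 S1=7 S2=12 S3=26 blocked=[]
Op 6: conn=27 S1=7 S2=12 S3=34 blocked=[]
Op 7: conn=12 S1=7 S2=12 S3=19 blocked=[]
Op 8: conn=35 S1=7 S2=12 S3=19 blocked=[]
Op 9: conn=20 S1=-8 S2=12 S3=19 blocked=[1]
Op 10: conn=20 S1=-8 S2=12 S3=32 blocked=[1]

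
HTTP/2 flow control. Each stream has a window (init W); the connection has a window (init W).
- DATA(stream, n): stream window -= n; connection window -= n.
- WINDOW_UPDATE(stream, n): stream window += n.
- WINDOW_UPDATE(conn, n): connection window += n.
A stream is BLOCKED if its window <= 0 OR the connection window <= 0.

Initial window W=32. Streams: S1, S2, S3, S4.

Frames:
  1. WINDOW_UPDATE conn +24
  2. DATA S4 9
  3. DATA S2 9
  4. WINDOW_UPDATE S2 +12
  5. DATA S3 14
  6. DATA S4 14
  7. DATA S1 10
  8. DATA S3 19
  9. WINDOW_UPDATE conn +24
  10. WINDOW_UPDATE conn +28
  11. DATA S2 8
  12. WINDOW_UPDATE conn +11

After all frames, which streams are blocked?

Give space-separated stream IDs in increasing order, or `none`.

Answer: S3

Derivation:
Op 1: conn=56 S1=32 S2=32 S3=32 S4=32 blocked=[]
Op 2: conn=47 S1=32 S2=32 S3=32 S4=23 blocked=[]
Op 3: conn=38 S1=32 S2=23 S3=32 S4=23 blocked=[]
Op 4: conn=38 S1=32 S2=35 S3=32 S4=23 blocked=[]
Op 5: conn=24 S1=32 S2=35 S3=18 S4=23 blocked=[]
Op 6: conn=10 S1=32 S2=35 S3=18 S4=9 blocked=[]
Op 7: conn=0 S1=22 S2=35 S3=18 S4=9 blocked=[1, 2, 3, 4]
Op 8: conn=-19 S1=22 S2=35 S3=-1 S4=9 blocked=[1, 2, 3, 4]
Op 9: conn=5 S1=22 S2=35 S3=-1 S4=9 blocked=[3]
Op 10: conn=33 S1=22 S2=35 S3=-1 S4=9 blocked=[3]
Op 11: conn=25 S1=22 S2=27 S3=-1 S4=9 blocked=[3]
Op 12: conn=36 S1=22 S2=27 S3=-1 S4=9 blocked=[3]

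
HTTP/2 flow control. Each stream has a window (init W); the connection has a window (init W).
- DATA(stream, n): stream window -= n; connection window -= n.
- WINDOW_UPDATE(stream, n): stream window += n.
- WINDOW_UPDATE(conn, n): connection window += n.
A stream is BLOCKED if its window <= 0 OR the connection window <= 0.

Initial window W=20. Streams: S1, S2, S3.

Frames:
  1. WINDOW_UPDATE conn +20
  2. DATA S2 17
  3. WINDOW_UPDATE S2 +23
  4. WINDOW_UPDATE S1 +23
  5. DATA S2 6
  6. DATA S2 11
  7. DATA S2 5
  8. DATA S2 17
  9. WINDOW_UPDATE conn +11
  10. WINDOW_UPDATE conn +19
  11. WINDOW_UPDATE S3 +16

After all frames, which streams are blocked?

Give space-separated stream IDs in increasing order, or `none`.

Op 1: conn=40 S1=20 S2=20 S3=20 blocked=[]
Op 2: conn=23 S1=20 S2=3 S3=20 blocked=[]
Op 3: conn=23 S1=20 S2=26 S3=20 blocked=[]
Op 4: conn=23 S1=43 S2=26 S3=20 blocked=[]
Op 5: conn=17 S1=43 S2=20 S3=20 blocked=[]
Op 6: conn=6 S1=43 S2=9 S3=20 blocked=[]
Op 7: conn=1 S1=43 S2=4 S3=20 blocked=[]
Op 8: conn=-16 S1=43 S2=-13 S3=20 blocked=[1, 2, 3]
Op 9: conn=-5 S1=43 S2=-13 S3=20 blocked=[1, 2, 3]
Op 10: conn=14 S1=43 S2=-13 S3=20 blocked=[2]
Op 11: conn=14 S1=43 S2=-13 S3=36 blocked=[2]

Answer: S2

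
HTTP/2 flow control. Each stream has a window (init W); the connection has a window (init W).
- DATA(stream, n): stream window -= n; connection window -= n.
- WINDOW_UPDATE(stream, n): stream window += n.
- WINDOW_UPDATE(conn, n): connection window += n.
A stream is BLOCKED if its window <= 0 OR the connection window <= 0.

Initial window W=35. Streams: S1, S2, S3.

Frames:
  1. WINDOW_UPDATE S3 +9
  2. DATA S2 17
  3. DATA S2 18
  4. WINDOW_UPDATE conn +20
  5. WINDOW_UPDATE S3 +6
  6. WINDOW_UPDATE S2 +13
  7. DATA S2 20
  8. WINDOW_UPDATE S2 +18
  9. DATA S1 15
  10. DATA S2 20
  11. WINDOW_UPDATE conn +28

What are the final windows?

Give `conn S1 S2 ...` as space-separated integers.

Op 1: conn=35 S1=35 S2=35 S3=44 blocked=[]
Op 2: conn=18 S1=35 S2=18 S3=44 blocked=[]
Op 3: conn=0 S1=35 S2=0 S3=44 blocked=[1, 2, 3]
Op 4: conn=20 S1=35 S2=0 S3=44 blocked=[2]
Op 5: conn=20 S1=35 S2=0 S3=50 blocked=[2]
Op 6: conn=20 S1=35 S2=13 S3=50 blocked=[]
Op 7: conn=0 S1=35 S2=-7 S3=50 blocked=[1, 2, 3]
Op 8: conn=0 S1=35 S2=11 S3=50 blocked=[1, 2, 3]
Op 9: conn=-15 S1=20 S2=11 S3=50 blocked=[1, 2, 3]
Op 10: conn=-35 S1=20 S2=-9 S3=50 blocked=[1, 2, 3]
Op 11: conn=-7 S1=20 S2=-9 S3=50 blocked=[1, 2, 3]

Answer: -7 20 -9 50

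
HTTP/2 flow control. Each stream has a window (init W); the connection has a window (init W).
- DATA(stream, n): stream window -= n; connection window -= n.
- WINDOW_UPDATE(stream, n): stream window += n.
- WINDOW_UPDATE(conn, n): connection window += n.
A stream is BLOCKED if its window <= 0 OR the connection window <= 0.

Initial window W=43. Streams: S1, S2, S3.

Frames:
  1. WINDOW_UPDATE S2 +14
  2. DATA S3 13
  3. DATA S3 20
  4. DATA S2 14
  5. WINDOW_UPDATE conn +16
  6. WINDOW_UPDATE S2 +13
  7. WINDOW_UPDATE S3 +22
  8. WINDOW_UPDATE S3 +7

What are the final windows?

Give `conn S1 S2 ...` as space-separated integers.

Op 1: conn=43 S1=43 S2=57 S3=43 blocked=[]
Op 2: conn=30 S1=43 S2=57 S3=30 blocked=[]
Op 3: conn=10 S1=43 S2=57 S3=10 blocked=[]
Op 4: conn=-4 S1=43 S2=43 S3=10 blocked=[1, 2, 3]
Op 5: conn=12 S1=43 S2=43 S3=10 blocked=[]
Op 6: conn=12 S1=43 S2=56 S3=10 blocked=[]
Op 7: conn=12 S1=43 S2=56 S3=32 blocked=[]
Op 8: conn=12 S1=43 S2=56 S3=39 blocked=[]

Answer: 12 43 56 39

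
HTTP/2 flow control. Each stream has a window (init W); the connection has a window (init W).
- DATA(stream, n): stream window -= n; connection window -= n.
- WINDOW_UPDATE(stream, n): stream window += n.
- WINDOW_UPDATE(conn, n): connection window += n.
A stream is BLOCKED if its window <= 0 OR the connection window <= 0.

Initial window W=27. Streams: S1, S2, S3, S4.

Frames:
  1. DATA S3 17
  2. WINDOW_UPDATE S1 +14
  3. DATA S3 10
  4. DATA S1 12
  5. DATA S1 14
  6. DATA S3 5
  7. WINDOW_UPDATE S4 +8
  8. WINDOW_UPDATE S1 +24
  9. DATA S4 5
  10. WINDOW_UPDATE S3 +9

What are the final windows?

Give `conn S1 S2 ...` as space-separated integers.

Op 1: conn=10 S1=27 S2=27 S3=10 S4=27 blocked=[]
Op 2: conn=10 S1=41 S2=27 S3=10 S4=27 blocked=[]
Op 3: conn=0 S1=41 S2=27 S3=0 S4=27 blocked=[1, 2, 3, 4]
Op 4: conn=-12 S1=29 S2=27 S3=0 S4=27 blocked=[1, 2, 3, 4]
Op 5: conn=-26 S1=15 S2=27 S3=0 S4=27 blocked=[1, 2, 3, 4]
Op 6: conn=-31 S1=15 S2=27 S3=-5 S4=27 blocked=[1, 2, 3, 4]
Op 7: conn=-31 S1=15 S2=27 S3=-5 S4=35 blocked=[1, 2, 3, 4]
Op 8: conn=-31 S1=39 S2=27 S3=-5 S4=35 blocked=[1, 2, 3, 4]
Op 9: conn=-36 S1=39 S2=27 S3=-5 S4=30 blocked=[1, 2, 3, 4]
Op 10: conn=-36 S1=39 S2=27 S3=4 S4=30 blocked=[1, 2, 3, 4]

Answer: -36 39 27 4 30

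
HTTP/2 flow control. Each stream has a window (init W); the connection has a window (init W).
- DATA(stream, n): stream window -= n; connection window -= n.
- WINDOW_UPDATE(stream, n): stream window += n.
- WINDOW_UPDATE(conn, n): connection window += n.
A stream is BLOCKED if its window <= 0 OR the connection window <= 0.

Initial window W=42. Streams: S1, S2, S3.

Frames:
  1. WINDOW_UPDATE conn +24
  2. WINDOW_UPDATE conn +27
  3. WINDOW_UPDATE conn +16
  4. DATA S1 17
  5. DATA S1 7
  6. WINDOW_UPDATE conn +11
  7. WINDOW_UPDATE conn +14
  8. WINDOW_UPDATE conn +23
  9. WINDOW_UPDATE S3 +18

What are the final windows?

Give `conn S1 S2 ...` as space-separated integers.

Answer: 133 18 42 60

Derivation:
Op 1: conn=66 S1=42 S2=42 S3=42 blocked=[]
Op 2: conn=93 S1=42 S2=42 S3=42 blocked=[]
Op 3: conn=109 S1=42 S2=42 S3=42 blocked=[]
Op 4: conn=92 S1=25 S2=42 S3=42 blocked=[]
Op 5: conn=85 S1=18 S2=42 S3=42 blocked=[]
Op 6: conn=96 S1=18 S2=42 S3=42 blocked=[]
Op 7: conn=110 S1=18 S2=42 S3=42 blocked=[]
Op 8: conn=133 S1=18 S2=42 S3=42 blocked=[]
Op 9: conn=133 S1=18 S2=42 S3=60 blocked=[]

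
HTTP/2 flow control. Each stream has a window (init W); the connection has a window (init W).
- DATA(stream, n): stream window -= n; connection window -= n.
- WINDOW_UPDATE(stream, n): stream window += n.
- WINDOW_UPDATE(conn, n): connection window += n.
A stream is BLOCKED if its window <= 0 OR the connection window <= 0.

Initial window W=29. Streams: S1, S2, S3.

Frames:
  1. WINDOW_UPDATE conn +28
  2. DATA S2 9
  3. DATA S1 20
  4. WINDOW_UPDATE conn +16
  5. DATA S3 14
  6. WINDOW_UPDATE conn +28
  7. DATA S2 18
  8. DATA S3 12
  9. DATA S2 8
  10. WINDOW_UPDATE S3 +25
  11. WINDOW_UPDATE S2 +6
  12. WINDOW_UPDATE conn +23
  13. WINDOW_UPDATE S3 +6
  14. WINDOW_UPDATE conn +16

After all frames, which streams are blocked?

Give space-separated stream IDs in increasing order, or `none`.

Answer: S2

Derivation:
Op 1: conn=57 S1=29 S2=29 S3=29 blocked=[]
Op 2: conn=48 S1=29 S2=20 S3=29 blocked=[]
Op 3: conn=28 S1=9 S2=20 S3=29 blocked=[]
Op 4: conn=44 S1=9 S2=20 S3=29 blocked=[]
Op 5: conn=30 S1=9 S2=20 S3=15 blocked=[]
Op 6: conn=58 S1=9 S2=20 S3=15 blocked=[]
Op 7: conn=40 S1=9 S2=2 S3=15 blocked=[]
Op 8: conn=28 S1=9 S2=2 S3=3 blocked=[]
Op 9: conn=20 S1=9 S2=-6 S3=3 blocked=[2]
Op 10: conn=20 S1=9 S2=-6 S3=28 blocked=[2]
Op 11: conn=20 S1=9 S2=0 S3=28 blocked=[2]
Op 12: conn=43 S1=9 S2=0 S3=28 blocked=[2]
Op 13: conn=43 S1=9 S2=0 S3=34 blocked=[2]
Op 14: conn=59 S1=9 S2=0 S3=34 blocked=[2]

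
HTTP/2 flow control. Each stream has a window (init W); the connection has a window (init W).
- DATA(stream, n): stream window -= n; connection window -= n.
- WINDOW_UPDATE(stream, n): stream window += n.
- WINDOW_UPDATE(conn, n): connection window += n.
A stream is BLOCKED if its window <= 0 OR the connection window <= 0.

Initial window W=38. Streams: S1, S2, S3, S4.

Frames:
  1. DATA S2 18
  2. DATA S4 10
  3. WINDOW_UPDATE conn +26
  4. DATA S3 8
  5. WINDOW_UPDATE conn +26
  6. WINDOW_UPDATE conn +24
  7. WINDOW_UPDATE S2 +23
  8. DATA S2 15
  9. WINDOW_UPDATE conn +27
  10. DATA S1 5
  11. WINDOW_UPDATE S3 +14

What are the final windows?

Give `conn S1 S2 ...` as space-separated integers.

Op 1: conn=20 S1=38 S2=20 S3=38 S4=38 blocked=[]
Op 2: conn=10 S1=38 S2=20 S3=38 S4=28 blocked=[]
Op 3: conn=36 S1=38 S2=20 S3=38 S4=28 blocked=[]
Op 4: conn=28 S1=38 S2=20 S3=30 S4=28 blocked=[]
Op 5: conn=54 S1=38 S2=20 S3=30 S4=28 blocked=[]
Op 6: conn=78 S1=38 S2=20 S3=30 S4=28 blocked=[]
Op 7: conn=78 S1=38 S2=43 S3=30 S4=28 blocked=[]
Op 8: conn=63 S1=38 S2=28 S3=30 S4=28 blocked=[]
Op 9: conn=90 S1=38 S2=28 S3=30 S4=28 blocked=[]
Op 10: conn=85 S1=33 S2=28 S3=30 S4=28 blocked=[]
Op 11: conn=85 S1=33 S2=28 S3=44 S4=28 blocked=[]

Answer: 85 33 28 44 28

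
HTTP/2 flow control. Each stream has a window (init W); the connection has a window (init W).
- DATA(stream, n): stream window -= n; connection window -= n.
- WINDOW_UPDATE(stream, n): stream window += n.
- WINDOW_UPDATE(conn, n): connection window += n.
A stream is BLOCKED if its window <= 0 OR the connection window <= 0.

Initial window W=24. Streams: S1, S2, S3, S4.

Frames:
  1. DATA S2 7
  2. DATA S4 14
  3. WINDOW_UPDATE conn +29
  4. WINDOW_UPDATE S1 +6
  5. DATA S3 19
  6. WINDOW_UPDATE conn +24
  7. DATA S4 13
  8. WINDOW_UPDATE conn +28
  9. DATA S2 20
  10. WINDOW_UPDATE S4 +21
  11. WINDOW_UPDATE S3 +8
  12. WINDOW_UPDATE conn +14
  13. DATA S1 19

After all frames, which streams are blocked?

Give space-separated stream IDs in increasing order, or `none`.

Answer: S2

Derivation:
Op 1: conn=17 S1=24 S2=17 S3=24 S4=24 blocked=[]
Op 2: conn=3 S1=24 S2=17 S3=24 S4=10 blocked=[]
Op 3: conn=32 S1=24 S2=17 S3=24 S4=10 blocked=[]
Op 4: conn=32 S1=30 S2=17 S3=24 S4=10 blocked=[]
Op 5: conn=13 S1=30 S2=17 S3=5 S4=10 blocked=[]
Op 6: conn=37 S1=30 S2=17 S3=5 S4=10 blocked=[]
Op 7: conn=24 S1=30 S2=17 S3=5 S4=-3 blocked=[4]
Op 8: conn=52 S1=30 S2=17 S3=5 S4=-3 blocked=[4]
Op 9: conn=32 S1=30 S2=-3 S3=5 S4=-3 blocked=[2, 4]
Op 10: conn=32 S1=30 S2=-3 S3=5 S4=18 blocked=[2]
Op 11: conn=32 S1=30 S2=-3 S3=13 S4=18 blocked=[2]
Op 12: conn=46 S1=30 S2=-3 S3=13 S4=18 blocked=[2]
Op 13: conn=27 S1=11 S2=-3 S3=13 S4=18 blocked=[2]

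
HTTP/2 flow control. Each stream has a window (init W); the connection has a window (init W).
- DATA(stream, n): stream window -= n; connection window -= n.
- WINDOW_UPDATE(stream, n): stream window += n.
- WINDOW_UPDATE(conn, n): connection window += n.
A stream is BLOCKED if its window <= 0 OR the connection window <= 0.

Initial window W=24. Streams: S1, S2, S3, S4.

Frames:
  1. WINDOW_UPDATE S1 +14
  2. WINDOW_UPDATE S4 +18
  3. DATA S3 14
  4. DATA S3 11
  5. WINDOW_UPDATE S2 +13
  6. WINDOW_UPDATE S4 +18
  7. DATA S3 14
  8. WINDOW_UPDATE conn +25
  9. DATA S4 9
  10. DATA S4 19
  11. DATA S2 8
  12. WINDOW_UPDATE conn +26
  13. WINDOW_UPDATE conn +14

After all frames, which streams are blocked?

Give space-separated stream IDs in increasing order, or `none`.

Answer: S3

Derivation:
Op 1: conn=24 S1=38 S2=24 S3=24 S4=24 blocked=[]
Op 2: conn=24 S1=38 S2=24 S3=24 S4=42 blocked=[]
Op 3: conn=10 S1=38 S2=24 S3=10 S4=42 blocked=[]
Op 4: conn=-1 S1=38 S2=24 S3=-1 S4=42 blocked=[1, 2, 3, 4]
Op 5: conn=-1 S1=38 S2=37 S3=-1 S4=42 blocked=[1, 2, 3, 4]
Op 6: conn=-1 S1=38 S2=37 S3=-1 S4=60 blocked=[1, 2, 3, 4]
Op 7: conn=-15 S1=38 S2=37 S3=-15 S4=60 blocked=[1, 2, 3, 4]
Op 8: conn=10 S1=38 S2=37 S3=-15 S4=60 blocked=[3]
Op 9: conn=1 S1=38 S2=37 S3=-15 S4=51 blocked=[3]
Op 10: conn=-18 S1=38 S2=37 S3=-15 S4=32 blocked=[1, 2, 3, 4]
Op 11: conn=-26 S1=38 S2=29 S3=-15 S4=32 blocked=[1, 2, 3, 4]
Op 12: conn=0 S1=38 S2=29 S3=-15 S4=32 blocked=[1, 2, 3, 4]
Op 13: conn=14 S1=38 S2=29 S3=-15 S4=32 blocked=[3]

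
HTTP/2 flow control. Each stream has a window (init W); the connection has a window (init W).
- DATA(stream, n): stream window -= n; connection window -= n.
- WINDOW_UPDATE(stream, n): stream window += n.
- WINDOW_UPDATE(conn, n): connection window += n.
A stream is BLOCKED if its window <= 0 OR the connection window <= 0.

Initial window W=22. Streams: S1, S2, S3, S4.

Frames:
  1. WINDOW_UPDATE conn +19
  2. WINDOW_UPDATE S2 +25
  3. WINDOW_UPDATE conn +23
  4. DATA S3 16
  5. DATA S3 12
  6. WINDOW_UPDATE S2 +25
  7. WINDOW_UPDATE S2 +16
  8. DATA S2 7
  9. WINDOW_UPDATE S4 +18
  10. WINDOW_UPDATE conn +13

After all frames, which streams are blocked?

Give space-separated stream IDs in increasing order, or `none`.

Op 1: conn=41 S1=22 S2=22 S3=22 S4=22 blocked=[]
Op 2: conn=41 S1=22 S2=47 S3=22 S4=22 blocked=[]
Op 3: conn=64 S1=22 S2=47 S3=22 S4=22 blocked=[]
Op 4: conn=48 S1=22 S2=47 S3=6 S4=22 blocked=[]
Op 5: conn=36 S1=22 S2=47 S3=-6 S4=22 blocked=[3]
Op 6: conn=36 S1=22 S2=72 S3=-6 S4=22 blocked=[3]
Op 7: conn=36 S1=22 S2=88 S3=-6 S4=22 blocked=[3]
Op 8: conn=29 S1=22 S2=81 S3=-6 S4=22 blocked=[3]
Op 9: conn=29 S1=22 S2=81 S3=-6 S4=40 blocked=[3]
Op 10: conn=42 S1=22 S2=81 S3=-6 S4=40 blocked=[3]

Answer: S3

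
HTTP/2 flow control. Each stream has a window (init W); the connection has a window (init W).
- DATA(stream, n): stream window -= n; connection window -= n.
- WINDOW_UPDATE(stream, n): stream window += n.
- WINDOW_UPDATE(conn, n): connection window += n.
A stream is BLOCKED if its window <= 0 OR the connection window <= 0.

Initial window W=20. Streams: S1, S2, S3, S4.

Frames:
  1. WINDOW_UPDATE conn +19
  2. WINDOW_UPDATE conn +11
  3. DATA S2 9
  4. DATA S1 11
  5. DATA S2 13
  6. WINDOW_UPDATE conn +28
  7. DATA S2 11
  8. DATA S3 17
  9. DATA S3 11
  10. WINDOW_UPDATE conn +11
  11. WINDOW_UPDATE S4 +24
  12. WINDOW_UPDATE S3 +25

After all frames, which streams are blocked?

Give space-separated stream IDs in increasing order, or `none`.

Op 1: conn=39 S1=20 S2=20 S3=20 S4=20 blocked=[]
Op 2: conn=50 S1=20 S2=20 S3=20 S4=20 blocked=[]
Op 3: conn=41 S1=20 S2=11 S3=20 S4=20 blocked=[]
Op 4: conn=30 S1=9 S2=11 S3=20 S4=20 blocked=[]
Op 5: conn=17 S1=9 S2=-2 S3=20 S4=20 blocked=[2]
Op 6: conn=45 S1=9 S2=-2 S3=20 S4=20 blocked=[2]
Op 7: conn=34 S1=9 S2=-13 S3=20 S4=20 blocked=[2]
Op 8: conn=17 S1=9 S2=-13 S3=3 S4=20 blocked=[2]
Op 9: conn=6 S1=9 S2=-13 S3=-8 S4=20 blocked=[2, 3]
Op 10: conn=17 S1=9 S2=-13 S3=-8 S4=20 blocked=[2, 3]
Op 11: conn=17 S1=9 S2=-13 S3=-8 S4=44 blocked=[2, 3]
Op 12: conn=17 S1=9 S2=-13 S3=17 S4=44 blocked=[2]

Answer: S2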